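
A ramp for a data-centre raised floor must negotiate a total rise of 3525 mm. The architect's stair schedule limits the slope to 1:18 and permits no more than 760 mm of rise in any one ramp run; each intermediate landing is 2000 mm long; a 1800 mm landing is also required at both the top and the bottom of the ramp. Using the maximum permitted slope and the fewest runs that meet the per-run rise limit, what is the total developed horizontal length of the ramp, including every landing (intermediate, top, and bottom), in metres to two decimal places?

75.05 m

At most 760 each: 3525/760 = 4.64, giving 5 ramp runs. That means 4 intermediate landings.
Ramp run (horizontal) at 1:18: 3525 × 18 = 63450 mm.
4 intermediate landings contribute 4 × 2000 = 8000 mm.
Top and bottom landings: 2 × 1800 = 3600 mm.
Total = 63450 + 8000 + 3600 = 75050 mm.
= 75.05 m.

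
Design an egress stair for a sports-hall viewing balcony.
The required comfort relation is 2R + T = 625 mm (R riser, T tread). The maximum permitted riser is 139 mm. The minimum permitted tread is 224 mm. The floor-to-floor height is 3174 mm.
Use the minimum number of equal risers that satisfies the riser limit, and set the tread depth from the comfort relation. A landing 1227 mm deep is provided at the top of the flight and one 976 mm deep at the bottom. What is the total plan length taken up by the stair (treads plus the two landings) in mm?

9881 mm

3174 / 139 = 22.83, so 23 risers are needed.
Each riser is 3174/23 = 138 mm (≤ 139 mm).
From 2R + T = 625: T = 625 − 276 = 349 mm.
Treads = 23 − 1 = 22; going = 22 × 349 = 7678 mm.
Enclosure = 7678 + 1227 + 976 = 9881 mm.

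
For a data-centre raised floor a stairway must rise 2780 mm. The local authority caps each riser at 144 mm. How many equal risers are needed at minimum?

20 risers

2780 / 144 = 19.306 → round up to 20 risers.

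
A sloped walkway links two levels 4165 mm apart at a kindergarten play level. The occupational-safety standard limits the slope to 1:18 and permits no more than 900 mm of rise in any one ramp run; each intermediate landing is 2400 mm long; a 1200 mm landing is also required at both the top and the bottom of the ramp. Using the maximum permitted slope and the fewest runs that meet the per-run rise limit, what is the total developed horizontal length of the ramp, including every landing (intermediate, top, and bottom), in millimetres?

⌈4165/900⌉ = 5 ramp runs. That means 4 intermediate landings.
Ramp run (horizontal) at 1:18: 4165 × 18 = 74970 mm.
Intermediate landings: 4 × 2400 = 9600 mm.
Top and bottom landings: 2 × 1200 = 2400 mm.
Total = 74970 + 9600 + 2400 = 86970 mm.

86970 mm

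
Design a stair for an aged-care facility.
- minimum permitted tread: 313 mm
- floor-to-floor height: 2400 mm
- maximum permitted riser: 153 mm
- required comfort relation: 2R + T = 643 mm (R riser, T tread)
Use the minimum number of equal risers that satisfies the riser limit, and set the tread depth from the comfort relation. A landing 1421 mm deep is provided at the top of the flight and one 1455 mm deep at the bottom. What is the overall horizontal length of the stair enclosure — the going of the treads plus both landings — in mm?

8021 mm

⌈2400/153⌉ = 16 risers.
Each riser is 2400/16 = 150 mm (≤ 153 mm).
Tread T = 643 − 2 × 150 = 343 mm (≥ 313 mm).
Going = (16 − 1) × 343 = 5145 mm.
Add landings: 5145 + 1421 + 1455 = 8021 mm.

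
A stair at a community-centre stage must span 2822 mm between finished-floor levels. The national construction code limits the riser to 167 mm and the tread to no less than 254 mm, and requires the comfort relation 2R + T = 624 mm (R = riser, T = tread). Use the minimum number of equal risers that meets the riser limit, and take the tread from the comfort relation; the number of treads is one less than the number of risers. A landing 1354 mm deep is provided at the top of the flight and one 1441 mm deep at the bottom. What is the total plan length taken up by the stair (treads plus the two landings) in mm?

7467 mm

2822 / 167 = 16.898 → round up to 17 risers.
Each riser is 2822/17 = 166 mm (≤ 167 mm).
From 2R + T = 624: T = 624 − 332 = 292 mm.
Treads = 17 − 1 = 16; going = 16 × 292 = 4672 mm.
Add landings: 4672 + 1354 + 1441 = 7467 mm.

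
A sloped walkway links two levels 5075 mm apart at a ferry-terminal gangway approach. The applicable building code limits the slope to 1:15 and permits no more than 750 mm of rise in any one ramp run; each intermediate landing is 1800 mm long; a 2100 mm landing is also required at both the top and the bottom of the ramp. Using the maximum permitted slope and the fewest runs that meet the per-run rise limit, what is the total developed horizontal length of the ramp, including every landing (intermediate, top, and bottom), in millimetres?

5075 / 750 = 6.767 → round up to 7 ramp runs. That means 6 intermediate landings.
Horizontal run for 5075 mm of rise at 1:15 is 5075 × 15 = 76125 mm.
Intermediate landings: 6 × 1800 = 10800 mm.
Top and bottom landings: 2 × 2100 = 4200 mm.
Total = 76125 + 10800 + 4200 = 91125 mm.

91125 mm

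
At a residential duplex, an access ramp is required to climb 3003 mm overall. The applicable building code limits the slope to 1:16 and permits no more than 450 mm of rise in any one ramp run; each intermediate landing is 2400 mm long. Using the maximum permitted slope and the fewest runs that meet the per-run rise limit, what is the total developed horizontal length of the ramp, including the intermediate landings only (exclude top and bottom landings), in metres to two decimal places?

3003 / 450 = 6.673 → round up to 7 ramp runs. That means 6 intermediate landings.
Ramp run (horizontal) at 1:16: 3003 × 16 = 48048 mm.
Intermediate landings: 6 × 2400 = 14400 mm.
Total developed length = 48048 + 14400 = 62448 mm.
= 62.45 m.

62.45 m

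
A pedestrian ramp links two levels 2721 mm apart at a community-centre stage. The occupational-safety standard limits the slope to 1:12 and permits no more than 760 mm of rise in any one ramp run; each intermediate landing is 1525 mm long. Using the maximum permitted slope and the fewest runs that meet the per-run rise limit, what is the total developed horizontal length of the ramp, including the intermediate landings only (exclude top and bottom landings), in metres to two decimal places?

⌈2721/760⌉ = 4 ramp runs. That means 3 intermediate landings.
Ramp run (horizontal) at 1:12: 2721 × 12 = 32652 mm.
Intermediate landings: 3 × 1525 = 4575 mm.
Total developed length = 32652 + 4575 = 37227 mm.
= 37.23 m.

37.23 m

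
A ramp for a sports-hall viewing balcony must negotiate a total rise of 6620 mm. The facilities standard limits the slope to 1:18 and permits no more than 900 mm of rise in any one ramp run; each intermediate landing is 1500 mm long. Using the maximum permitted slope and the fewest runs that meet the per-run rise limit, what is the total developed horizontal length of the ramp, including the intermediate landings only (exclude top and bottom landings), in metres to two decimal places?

129.66 m

⌈6620/900⌉ = 8 ramp runs. That means 7 intermediate landings.
Horizontal run for 6620 mm of rise at 1:18 is 6620 × 18 = 119160 mm.
Intermediate landings: 7 × 1500 = 10500 mm.
Total developed length = 119160 + 10500 = 129660 mm.
= 129.66 m.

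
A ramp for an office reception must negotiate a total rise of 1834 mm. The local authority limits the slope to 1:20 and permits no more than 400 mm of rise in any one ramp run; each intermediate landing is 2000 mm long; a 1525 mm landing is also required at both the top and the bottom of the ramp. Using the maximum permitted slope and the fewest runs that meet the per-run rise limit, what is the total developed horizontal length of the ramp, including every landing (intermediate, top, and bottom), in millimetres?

At most 400 each: 1834/400 = 4.58, giving 5 ramp runs. That means 4 intermediate landings.
Ramp run (horizontal) at 1:20: 1834 × 20 = 36680 mm.
Intermediate landings: 4 × 2000 = 8000 mm.
Top and bottom landings: 2 × 1525 = 3050 mm.
Total = 36680 + 8000 + 3050 = 47730 mm.

47730 mm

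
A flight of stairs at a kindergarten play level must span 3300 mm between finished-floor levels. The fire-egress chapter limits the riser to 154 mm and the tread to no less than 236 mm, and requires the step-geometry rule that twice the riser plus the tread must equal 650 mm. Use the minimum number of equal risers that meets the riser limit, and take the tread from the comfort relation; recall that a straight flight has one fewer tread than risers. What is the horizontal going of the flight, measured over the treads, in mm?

At most 154 each: 3300/154 = 21.43, giving 22 risers.
Riser R = 3300 / 22 = 150 mm, within the 154 mm limit.
Tread T = 650 − 2 × 150 = 350 mm (≥ 236 mm).
22 risers give 21 treads; going = 21 × 350 = 7350 mm.

7350 mm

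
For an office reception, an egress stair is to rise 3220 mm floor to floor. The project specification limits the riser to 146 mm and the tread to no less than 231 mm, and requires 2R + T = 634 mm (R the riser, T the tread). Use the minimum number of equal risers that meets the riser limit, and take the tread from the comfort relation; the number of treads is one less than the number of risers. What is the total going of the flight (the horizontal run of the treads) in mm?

3220 / 146 = 22.055 → round up to 23 risers.
R = 3220 ÷ 23 = 140 mm.
Tread T = 634 − 2 × 140 = 354 mm (≥ 231 mm).
23 risers give 22 treads; going = 22 × 354 = 7788 mm.

7788 mm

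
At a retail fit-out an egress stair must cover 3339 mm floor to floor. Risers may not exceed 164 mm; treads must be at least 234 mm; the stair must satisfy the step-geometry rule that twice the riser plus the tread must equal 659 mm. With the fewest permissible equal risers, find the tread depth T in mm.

341 mm

3339 / 164 = 20.360 → round up to 21 risers.
Riser R = 3339 / 21 = 159 mm, within the 164 mm limit.
T = 659 − 2·159 = 341 mm, which satisfies the 234 mm minimum.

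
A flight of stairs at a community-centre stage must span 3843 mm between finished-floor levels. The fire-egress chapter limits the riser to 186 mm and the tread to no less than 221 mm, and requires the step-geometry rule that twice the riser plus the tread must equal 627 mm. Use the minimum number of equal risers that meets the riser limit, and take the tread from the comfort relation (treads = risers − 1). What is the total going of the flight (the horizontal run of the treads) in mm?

5220 mm

At most 186 each: 3843/186 = 20.66, giving 21 risers.
Riser R = 3843 / 21 = 183 mm, within the 186 mm limit.
From 2R + T = 627: T = 627 − 366 = 261 mm.
Treads = 21 − 1 = 20; going = 20 × 261 = 5220 mm.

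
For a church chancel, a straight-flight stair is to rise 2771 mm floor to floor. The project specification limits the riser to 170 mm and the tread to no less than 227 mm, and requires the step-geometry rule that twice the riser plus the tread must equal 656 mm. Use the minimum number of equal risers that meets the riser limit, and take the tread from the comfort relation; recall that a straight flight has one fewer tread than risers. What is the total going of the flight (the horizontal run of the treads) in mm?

5280 mm

2771 / 170 = 16.30, so 17 risers are needed.
R = 2771 ÷ 17 = 163 mm.
Tread T = 656 − 2 × 163 = 330 mm (≥ 227 mm).
Treads = 17 − 1 = 16; going = 16 × 330 = 5280 mm.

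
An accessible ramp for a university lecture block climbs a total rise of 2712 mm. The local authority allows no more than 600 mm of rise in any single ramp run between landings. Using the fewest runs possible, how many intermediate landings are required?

2712 / 600 = 4.52, so 5 ramp runs are needed.
5 runs are separated by 4 intermediate landings.

4 intermediate landings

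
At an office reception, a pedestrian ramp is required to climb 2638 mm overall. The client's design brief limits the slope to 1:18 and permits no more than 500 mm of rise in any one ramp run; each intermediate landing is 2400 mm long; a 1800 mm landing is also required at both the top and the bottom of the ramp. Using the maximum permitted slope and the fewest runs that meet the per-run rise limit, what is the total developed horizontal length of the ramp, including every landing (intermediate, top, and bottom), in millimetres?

63084 mm

2638 / 500 = 5.276 → round up to 6 ramp runs. That means 5 intermediate landings.
Horizontal run for 2638 mm of rise at 1:18 is 2638 × 18 = 47484 mm.
Intermediate landings: 5 × 2400 = 12000 mm.
Top and bottom landings: 2 × 1800 = 3600 mm.
Total = 47484 + 12000 + 3600 = 63084 mm.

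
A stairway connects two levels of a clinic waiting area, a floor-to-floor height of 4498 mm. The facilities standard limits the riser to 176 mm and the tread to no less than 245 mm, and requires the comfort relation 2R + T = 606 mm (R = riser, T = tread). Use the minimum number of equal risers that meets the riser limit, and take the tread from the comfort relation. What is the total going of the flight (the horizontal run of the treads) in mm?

4498 / 176 = 25.56, so 26 risers are needed.
Riser R = 4498 / 26 = 173 mm, within the 176 mm limit.
Tread T = 606 − 2 × 173 = 260 mm (≥ 245 mm).
Going = (26 − 1) × 260 = 6500 mm.

6500 mm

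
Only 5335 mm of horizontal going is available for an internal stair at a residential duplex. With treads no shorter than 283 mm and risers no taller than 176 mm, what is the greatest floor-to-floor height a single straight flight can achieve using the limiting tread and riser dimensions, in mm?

Treads that fit: ⌊5335 / 283⌋ = 18.
Risers = treads + 1 = 19.
Maximum height = 19 × 176 = 3344 mm.

3344 mm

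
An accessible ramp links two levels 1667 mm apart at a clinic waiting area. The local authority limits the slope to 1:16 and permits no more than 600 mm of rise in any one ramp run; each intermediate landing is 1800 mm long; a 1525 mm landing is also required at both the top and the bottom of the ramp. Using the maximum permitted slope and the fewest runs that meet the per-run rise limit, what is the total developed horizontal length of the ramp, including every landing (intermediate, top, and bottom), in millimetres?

1667 / 600 = 2.78, so 3 ramp runs are needed. That means 2 intermediate landings.
Horizontal run for 1667 mm of rise at 1:16 is 1667 × 16 = 26672 mm.
Intermediate landings: 2 × 1800 = 3600 mm.
Top and bottom landings: 2 × 1525 = 3050 mm.
Total = 26672 + 3600 + 3050 = 33322 mm.

33322 mm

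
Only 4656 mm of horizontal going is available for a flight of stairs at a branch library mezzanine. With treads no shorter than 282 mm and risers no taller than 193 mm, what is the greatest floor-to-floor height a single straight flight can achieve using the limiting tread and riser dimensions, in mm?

4656 / 282 = 16.51, so 16 treads fit.
Risers = treads + 1 = 17.
Maximum height = 17 × 193 = 3281 mm.

3281 mm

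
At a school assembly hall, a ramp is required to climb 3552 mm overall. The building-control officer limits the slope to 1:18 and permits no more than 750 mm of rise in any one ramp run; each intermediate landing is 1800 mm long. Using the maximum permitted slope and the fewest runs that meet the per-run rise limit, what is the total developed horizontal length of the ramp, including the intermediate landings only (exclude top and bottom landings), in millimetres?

3552 / 750 = 4.74, so 5 ramp runs are needed. That means 4 intermediate landings.
Horizontal run for 3552 mm of rise at 1:18 is 3552 × 18 = 63936 mm.
Intermediate landings: 4 × 1800 = 7200 mm.
Developed length = 63936 + 7200 = 71136 mm.

71136 mm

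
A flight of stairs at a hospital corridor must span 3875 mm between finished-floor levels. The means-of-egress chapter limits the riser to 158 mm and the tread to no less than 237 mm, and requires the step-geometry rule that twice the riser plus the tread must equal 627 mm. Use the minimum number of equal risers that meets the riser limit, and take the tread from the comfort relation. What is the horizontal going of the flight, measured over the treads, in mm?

At most 158 each: 3875/158 = 24.53, giving 25 risers.
Riser R = 3875 / 25 = 155 mm, within the 158 mm limit.
Tread T = 627 − 2 × 155 = 317 mm (≥ 237 mm).
25 risers give 24 treads; going = 24 × 317 = 7608 mm.

7608 mm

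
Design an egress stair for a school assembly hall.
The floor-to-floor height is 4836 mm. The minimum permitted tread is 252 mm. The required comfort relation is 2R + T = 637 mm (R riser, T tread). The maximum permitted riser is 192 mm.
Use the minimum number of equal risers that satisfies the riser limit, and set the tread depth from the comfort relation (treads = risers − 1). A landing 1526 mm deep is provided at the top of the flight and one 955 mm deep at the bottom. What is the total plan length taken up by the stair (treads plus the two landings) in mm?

4836 / 192 = 25.19, so 26 risers are needed.
Riser R = 4836 / 26 = 186 mm, within the 192 mm limit.
From 2R + T = 637: T = 637 − 372 = 265 mm.
Treads = 26 − 1 = 25; going = 25 × 265 = 6625 mm.
Enclosure = 6625 + 1526 + 955 = 9106 mm.

9106 mm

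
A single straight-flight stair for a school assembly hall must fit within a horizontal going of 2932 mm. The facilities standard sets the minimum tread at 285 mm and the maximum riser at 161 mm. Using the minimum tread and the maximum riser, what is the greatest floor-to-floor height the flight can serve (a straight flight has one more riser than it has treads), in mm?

1771 mm

2932 / 285 = 10.29, so 10 treads fit.
Risers = treads + 1 = 11.
Maximum height = 11 × 161 = 1771 mm.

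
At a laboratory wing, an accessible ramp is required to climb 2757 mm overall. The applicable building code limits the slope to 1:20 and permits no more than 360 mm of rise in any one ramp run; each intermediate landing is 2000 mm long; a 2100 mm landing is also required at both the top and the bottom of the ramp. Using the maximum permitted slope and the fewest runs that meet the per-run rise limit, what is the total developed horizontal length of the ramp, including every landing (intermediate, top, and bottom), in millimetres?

73340 mm

2757 / 360 = 7.66, so 8 ramp runs are needed. That means 7 intermediate landings.
Ramp run (horizontal) at 1:20: 2757 × 20 = 55140 mm.
Intermediate landings: 7 × 2000 = 14000 mm.
Top and bottom landings: 2 × 2100 = 4200 mm.
Total = 55140 + 14000 + 4200 = 73340 mm.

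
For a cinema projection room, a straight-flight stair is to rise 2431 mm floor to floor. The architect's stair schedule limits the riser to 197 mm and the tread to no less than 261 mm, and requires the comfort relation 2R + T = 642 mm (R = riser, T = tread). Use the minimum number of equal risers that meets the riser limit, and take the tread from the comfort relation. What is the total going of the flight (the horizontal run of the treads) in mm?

⌈2431/197⌉ = 13 risers.
Each riser is 2431/13 = 187 mm (≤ 197 mm).
Tread T = 642 − 2 × 187 = 268 mm (≥ 261 mm).
Going = (13 − 1) × 268 = 3216 mm.

3216 mm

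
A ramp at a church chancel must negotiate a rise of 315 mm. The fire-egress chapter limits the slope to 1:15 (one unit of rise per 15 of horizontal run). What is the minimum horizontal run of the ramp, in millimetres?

At 1:15 the run is 15 × 315 = 4725 mm.

4725 mm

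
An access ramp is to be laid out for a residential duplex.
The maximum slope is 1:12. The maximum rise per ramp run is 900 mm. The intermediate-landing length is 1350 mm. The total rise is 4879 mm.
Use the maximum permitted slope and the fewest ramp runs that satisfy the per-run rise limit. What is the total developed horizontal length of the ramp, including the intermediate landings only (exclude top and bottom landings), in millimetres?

65298 mm

4879 / 900 = 5.42, so 6 ramp runs are needed. That means 5 intermediate landings.
Horizontal run for 4879 mm of rise at 1:12 is 4879 × 12 = 58548 mm.
5 intermediate landings contribute 5 × 1350 = 6750 mm.
Total developed length = 58548 + 6750 = 65298 mm.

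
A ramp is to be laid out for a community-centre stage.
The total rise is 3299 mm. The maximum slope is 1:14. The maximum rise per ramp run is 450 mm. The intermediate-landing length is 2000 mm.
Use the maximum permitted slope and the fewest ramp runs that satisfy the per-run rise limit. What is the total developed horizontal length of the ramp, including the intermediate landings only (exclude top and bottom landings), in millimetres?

60186 mm

3299 / 450 = 7.33, so 8 ramp runs are needed. That means 7 intermediate landings.
Horizontal run for 3299 mm of rise at 1:14 is 3299 × 14 = 46186 mm.
Intermediate landings: 7 × 2000 = 14000 mm.
Total developed length = 46186 + 14000 = 60186 mm.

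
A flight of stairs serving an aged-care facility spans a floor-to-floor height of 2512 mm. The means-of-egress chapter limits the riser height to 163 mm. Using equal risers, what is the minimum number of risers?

16 risers

At most 163 each: 2512/163 = 15.41, giving 16 risers.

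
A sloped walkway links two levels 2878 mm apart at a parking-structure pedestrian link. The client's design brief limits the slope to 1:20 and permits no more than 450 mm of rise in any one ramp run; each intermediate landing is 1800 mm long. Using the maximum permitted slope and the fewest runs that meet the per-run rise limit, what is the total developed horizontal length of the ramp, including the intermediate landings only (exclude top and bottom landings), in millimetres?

68360 mm

At most 450 each: 2878/450 = 6.40, giving 7 ramp runs. That means 6 intermediate landings.
Ramp run (horizontal) at 1:20: 2878 × 20 = 57560 mm.
6 intermediate landings contribute 6 × 1800 = 10800 mm.
Total developed length = 57560 + 10800 = 68360 mm.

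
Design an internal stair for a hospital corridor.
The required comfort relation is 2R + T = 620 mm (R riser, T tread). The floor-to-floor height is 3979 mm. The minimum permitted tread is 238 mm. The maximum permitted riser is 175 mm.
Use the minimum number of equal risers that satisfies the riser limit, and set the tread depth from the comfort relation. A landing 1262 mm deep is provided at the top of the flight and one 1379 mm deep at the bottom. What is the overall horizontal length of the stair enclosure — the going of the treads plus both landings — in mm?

8669 mm

⌈3979/175⌉ = 23 risers.
Each riser is 3979/23 = 173 mm (≤ 175 mm).
T = 620 − 2·173 = 274 mm, which satisfies the 238 mm minimum.
Going = (23 − 1) × 274 = 6028 mm.
Enclosure = 6028 + 1262 + 1379 = 8669 mm.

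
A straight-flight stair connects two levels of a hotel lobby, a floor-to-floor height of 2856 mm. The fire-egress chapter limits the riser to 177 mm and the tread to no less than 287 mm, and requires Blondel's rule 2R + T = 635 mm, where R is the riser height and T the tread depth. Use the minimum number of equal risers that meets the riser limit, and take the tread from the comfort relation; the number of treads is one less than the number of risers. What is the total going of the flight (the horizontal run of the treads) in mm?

At most 177 each: 2856/177 = 16.14, giving 17 risers.
Riser R = 2856 / 17 = 168 mm, within the 177 mm limit.
Tread T = 635 − 2 × 168 = 299 mm (≥ 287 mm).
Going = (17 − 1) × 299 = 4784 mm.

4784 mm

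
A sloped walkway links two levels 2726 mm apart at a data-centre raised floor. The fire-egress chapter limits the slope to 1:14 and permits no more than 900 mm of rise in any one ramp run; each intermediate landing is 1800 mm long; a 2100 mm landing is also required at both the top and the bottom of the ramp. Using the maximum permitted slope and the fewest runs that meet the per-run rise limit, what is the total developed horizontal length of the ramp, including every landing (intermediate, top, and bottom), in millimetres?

47764 mm

At most 900 each: 2726/900 = 3.03, giving 4 ramp runs. That means 3 intermediate landings.
Horizontal run for 2726 mm of rise at 1:14 is 2726 × 14 = 38164 mm.
Intermediate landings: 3 × 1800 = 5400 mm.
Top and bottom landings: 2 × 2100 = 4200 mm.
Total = 38164 + 5400 + 4200 = 47764 mm.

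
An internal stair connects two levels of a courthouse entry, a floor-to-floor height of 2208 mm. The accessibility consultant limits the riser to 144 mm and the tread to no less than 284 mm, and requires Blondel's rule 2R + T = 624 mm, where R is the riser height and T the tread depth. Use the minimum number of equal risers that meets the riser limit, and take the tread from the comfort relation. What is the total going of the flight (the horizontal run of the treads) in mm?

5220 mm

At most 144 each: 2208/144 = 15.33, giving 16 risers.
Riser R = 2208 / 16 = 138 mm, within the 144 mm limit.
From 2R + T = 624: T = 624 − 276 = 348 mm.
Treads = 16 − 1 = 15; going = 15 × 348 = 5220 mm.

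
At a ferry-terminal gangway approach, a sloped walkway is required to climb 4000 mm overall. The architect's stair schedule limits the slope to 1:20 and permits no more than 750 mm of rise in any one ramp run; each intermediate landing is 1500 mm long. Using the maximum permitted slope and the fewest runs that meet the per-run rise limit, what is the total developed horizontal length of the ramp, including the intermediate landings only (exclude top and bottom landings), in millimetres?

87500 mm

⌈4000/750⌉ = 6 ramp runs. That means 5 intermediate landings.
Horizontal run for 4000 mm of rise at 1:20 is 4000 × 20 = 80000 mm.
5 intermediate landings contribute 5 × 1500 = 7500 mm.
Developed length = 80000 + 7500 = 87500 mm.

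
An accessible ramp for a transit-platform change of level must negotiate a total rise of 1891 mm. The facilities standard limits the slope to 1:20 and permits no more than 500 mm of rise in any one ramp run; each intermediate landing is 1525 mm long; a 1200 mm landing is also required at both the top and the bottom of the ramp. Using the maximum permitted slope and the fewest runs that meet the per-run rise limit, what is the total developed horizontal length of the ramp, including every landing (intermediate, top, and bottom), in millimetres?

1891 / 500 = 3.78, so 4 ramp runs are needed. That means 3 intermediate landings.
Horizontal run for 1891 mm of rise at 1:20 is 1891 × 20 = 37820 mm.
3 intermediate landings contribute 3 × 1525 = 4575 mm.
Top and bottom landings: 2 × 1200 = 2400 mm.
Total = 37820 + 4575 + 2400 = 44795 mm.

44795 mm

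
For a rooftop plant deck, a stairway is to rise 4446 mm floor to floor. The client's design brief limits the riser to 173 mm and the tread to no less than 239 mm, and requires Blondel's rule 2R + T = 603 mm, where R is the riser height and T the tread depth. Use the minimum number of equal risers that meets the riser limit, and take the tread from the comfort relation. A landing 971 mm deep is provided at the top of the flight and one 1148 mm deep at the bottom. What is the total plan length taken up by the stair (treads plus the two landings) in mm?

8644 mm

4446 / 173 = 25.699 → round up to 26 risers.
Riser R = 4446 / 26 = 171 mm, within the 173 mm limit.
Tread T = 603 − 2 × 171 = 261 mm (≥ 239 mm).
Treads = 26 − 1 = 25; going = 25 × 261 = 6525 mm.
Enclosure = 6525 + 971 + 1148 = 8644 mm.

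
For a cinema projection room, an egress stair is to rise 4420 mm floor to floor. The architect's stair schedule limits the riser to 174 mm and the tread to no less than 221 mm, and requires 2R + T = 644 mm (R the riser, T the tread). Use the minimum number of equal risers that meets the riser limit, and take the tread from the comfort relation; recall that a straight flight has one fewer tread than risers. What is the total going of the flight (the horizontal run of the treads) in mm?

⌈4420/174⌉ = 26 risers.
Each riser is 4420/26 = 170 mm (≤ 174 mm).
T = 644 − 2·170 = 304 mm, which satisfies the 221 mm minimum.
Going = (26 − 1) × 304 = 7600 mm.

7600 mm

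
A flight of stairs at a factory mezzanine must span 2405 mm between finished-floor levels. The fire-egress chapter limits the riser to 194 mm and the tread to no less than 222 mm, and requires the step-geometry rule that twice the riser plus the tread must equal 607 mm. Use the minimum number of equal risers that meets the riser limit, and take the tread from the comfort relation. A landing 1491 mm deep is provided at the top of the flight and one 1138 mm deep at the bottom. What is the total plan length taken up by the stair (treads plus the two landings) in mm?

⌈2405/194⌉ = 13 risers.
Each riser is 2405/13 = 185 mm (≤ 194 mm).
From 2R + T = 607: T = 607 − 370 = 237 mm.
13 risers give 12 treads; going = 12 × 237 = 2844 mm.
Enclosure = 2844 + 1491 + 1138 = 5473 mm.

5473 mm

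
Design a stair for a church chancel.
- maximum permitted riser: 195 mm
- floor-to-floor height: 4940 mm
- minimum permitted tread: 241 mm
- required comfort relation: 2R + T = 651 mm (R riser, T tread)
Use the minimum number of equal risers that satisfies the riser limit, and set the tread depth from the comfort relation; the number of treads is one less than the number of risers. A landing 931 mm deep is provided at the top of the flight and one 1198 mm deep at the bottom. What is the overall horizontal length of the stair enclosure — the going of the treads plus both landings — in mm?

8904 mm

4940 / 195 = 25.333 → round up to 26 risers.
Riser R = 4940 / 26 = 190 mm, within the 195 mm limit.
From 2R + T = 651: T = 651 − 380 = 271 mm.
Going = (26 − 1) × 271 = 6775 mm.
Add landings: 6775 + 931 + 1198 = 8904 mm.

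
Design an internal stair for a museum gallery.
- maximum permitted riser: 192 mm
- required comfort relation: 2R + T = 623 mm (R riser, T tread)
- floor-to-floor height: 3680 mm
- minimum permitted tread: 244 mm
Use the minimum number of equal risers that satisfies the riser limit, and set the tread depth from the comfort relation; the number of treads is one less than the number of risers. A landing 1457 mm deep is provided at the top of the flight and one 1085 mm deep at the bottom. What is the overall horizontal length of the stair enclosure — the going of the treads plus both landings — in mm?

3680 / 192 = 19.17, so 20 risers are needed.
Each riser is 3680/20 = 184 mm (≤ 192 mm).
From 2R + T = 623: T = 623 − 368 = 255 mm.
20 risers give 19 treads; going = 19 × 255 = 4845 mm.
Enclosure = 4845 + 1457 + 1085 = 7387 mm.

7387 mm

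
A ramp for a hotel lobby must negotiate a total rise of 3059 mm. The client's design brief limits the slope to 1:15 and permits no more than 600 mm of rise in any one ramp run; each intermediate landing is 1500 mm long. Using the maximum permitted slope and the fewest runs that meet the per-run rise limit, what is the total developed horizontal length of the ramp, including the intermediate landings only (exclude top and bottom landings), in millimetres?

53385 mm

⌈3059/600⌉ = 6 ramp runs. That means 5 intermediate landings.
Ramp run (horizontal) at 1:15: 3059 × 15 = 45885 mm.
5 intermediate landings contribute 5 × 1500 = 7500 mm.
Total developed length = 45885 + 7500 = 53385 mm.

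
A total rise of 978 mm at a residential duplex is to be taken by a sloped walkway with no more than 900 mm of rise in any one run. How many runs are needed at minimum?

978 / 900 = 1.087 → round up to 2 ramp runs.

2 runs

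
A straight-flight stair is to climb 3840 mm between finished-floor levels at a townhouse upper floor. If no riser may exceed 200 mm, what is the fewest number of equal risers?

3840 / 200 = 19.20, so 20 risers are needed.

20 risers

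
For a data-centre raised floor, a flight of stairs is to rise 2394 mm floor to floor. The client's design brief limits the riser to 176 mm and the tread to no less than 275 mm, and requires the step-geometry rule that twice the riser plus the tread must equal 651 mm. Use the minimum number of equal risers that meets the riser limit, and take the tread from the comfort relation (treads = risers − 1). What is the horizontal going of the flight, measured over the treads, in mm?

2394 / 176 = 13.602 → round up to 14 risers.
Each riser is 2394/14 = 171 mm (≤ 176 mm).
T = 651 − 2·171 = 309 mm, which satisfies the 275 mm minimum.
Treads = 14 − 1 = 13; going = 13 × 309 = 4017 mm.

4017 mm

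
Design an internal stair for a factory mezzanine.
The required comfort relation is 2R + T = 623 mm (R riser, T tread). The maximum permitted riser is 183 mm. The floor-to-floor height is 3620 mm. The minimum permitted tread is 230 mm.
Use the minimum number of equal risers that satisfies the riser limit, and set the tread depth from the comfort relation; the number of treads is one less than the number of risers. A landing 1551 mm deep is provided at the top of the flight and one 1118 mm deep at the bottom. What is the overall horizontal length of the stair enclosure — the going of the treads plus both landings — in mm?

3620 / 183 = 19.78, so 20 risers are needed.
Each riser is 3620/20 = 181 mm (≤ 183 mm).
Tread T = 623 − 2 × 181 = 261 mm (≥ 230 mm).
20 risers give 19 treads; going = 19 × 261 = 4959 mm.
Enclosure = 4959 + 1551 + 1118 = 7628 mm.

7628 mm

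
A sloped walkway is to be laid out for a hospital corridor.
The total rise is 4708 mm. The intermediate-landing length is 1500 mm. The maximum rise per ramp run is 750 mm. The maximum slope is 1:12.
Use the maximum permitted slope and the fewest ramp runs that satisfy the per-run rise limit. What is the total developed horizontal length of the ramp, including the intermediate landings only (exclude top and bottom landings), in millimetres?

4708 / 750 = 6.28, so 7 ramp runs are needed. That means 6 intermediate landings.
Ramp run (horizontal) at 1:12: 4708 × 12 = 56496 mm.
Intermediate landings: 6 × 1500 = 9000 mm.
Total developed length = 56496 + 9000 = 65496 mm.

65496 mm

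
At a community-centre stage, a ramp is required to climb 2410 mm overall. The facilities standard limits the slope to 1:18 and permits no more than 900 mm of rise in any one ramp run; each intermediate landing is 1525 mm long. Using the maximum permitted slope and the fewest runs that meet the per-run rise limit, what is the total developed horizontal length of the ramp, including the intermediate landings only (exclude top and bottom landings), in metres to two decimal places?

46.43 m

2410 / 900 = 2.68, so 3 ramp runs are needed. That means 2 intermediate landings.
Ramp run (horizontal) at 1:18: 2410 × 18 = 43380 mm.
Intermediate landings: 2 × 1525 = 3050 mm.
Developed length = 43380 + 3050 = 46430 mm.
= 46.43 m.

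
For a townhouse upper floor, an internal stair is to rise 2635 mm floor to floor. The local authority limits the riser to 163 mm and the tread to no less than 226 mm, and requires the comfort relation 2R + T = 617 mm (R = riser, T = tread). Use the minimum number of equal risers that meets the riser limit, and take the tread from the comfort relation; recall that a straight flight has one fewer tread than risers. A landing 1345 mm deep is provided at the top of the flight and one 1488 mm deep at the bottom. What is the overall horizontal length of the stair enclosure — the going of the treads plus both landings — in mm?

2635 / 163 = 16.166 → round up to 17 risers.
Riser R = 2635 / 17 = 155 mm, within the 163 mm limit.
From 2R + T = 617: T = 617 − 310 = 307 mm.
17 risers give 16 treads; going = 16 × 307 = 4912 mm.
Add landings: 4912 + 1345 + 1488 = 7745 mm.

7745 mm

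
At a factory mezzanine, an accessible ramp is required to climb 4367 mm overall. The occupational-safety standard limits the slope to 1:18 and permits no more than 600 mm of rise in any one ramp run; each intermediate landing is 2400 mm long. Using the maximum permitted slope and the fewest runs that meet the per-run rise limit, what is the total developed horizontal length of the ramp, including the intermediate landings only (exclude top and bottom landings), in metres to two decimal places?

⌈4367/600⌉ = 8 ramp runs. That means 7 intermediate landings.
Horizontal run for 4367 mm of rise at 1:18 is 4367 × 18 = 78606 mm.
7 intermediate landings contribute 7 × 2400 = 16800 mm.
Developed length = 78606 + 16800 = 95406 mm.
= 95.41 m.

95.41 m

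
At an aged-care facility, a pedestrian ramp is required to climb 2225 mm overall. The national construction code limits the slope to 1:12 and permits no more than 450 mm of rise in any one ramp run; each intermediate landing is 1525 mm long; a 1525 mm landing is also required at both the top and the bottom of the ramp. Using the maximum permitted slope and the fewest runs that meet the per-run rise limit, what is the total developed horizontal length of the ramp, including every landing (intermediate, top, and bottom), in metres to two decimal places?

2225 / 450 = 4.94, so 5 ramp runs are needed. That means 4 intermediate landings.
Horizontal run for 2225 mm of rise at 1:12 is 2225 × 12 = 26700 mm.
4 intermediate landings contribute 4 × 1525 = 6100 mm.
Top and bottom landings: 2 × 1525 = 3050 mm.
Total = 26700 + 6100 + 3050 = 35850 mm.
= 35.85 m.

35.85 m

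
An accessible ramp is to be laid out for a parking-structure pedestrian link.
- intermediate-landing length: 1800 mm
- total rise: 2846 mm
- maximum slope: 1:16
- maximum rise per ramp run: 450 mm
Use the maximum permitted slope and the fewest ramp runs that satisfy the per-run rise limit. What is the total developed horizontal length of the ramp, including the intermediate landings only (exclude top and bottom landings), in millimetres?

56336 mm

2846 / 450 = 6.324 → round up to 7 ramp runs. That means 6 intermediate landings.
Horizontal run for 2846 mm of rise at 1:16 is 2846 × 16 = 45536 mm.
6 intermediate landings contribute 6 × 1800 = 10800 mm.
Total developed length = 45536 + 10800 = 56336 mm.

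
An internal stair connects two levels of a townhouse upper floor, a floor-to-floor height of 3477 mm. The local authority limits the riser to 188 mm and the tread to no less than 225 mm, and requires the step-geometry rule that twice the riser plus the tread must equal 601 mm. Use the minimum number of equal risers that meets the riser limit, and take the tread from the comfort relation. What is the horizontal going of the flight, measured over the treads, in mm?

4230 mm

⌈3477/188⌉ = 19 risers.
Each riser is 3477/19 = 183 mm (≤ 188 mm).
Tread T = 601 − 2 × 183 = 235 mm (≥ 225 mm).
19 risers give 18 treads; going = 18 × 235 = 4230 mm.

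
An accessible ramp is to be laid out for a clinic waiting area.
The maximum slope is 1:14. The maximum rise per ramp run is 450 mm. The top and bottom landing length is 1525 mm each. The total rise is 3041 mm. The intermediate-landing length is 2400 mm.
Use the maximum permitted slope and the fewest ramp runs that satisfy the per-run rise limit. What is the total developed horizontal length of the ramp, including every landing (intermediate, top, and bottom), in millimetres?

3041 / 450 = 6.76, so 7 ramp runs are needed. That means 6 intermediate landings.
Ramp run (horizontal) at 1:14: 3041 × 14 = 42574 mm.
Intermediate landings: 6 × 2400 = 14400 mm.
Top and bottom landings: 2 × 1525 = 3050 mm.
Total = 42574 + 14400 + 3050 = 60024 mm.

60024 mm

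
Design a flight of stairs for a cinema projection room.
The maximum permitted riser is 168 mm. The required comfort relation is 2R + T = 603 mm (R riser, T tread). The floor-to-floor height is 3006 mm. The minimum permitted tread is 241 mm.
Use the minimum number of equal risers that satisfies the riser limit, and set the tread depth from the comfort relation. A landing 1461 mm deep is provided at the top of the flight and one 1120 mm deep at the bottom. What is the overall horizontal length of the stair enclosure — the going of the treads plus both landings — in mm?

At most 168 each: 3006/168 = 17.89, giving 18 risers.
Riser R = 3006 / 18 = 167 mm, within the 168 mm limit.
Tread T = 603 − 2 × 167 = 269 mm (≥ 241 mm).
Going = (18 − 1) × 269 = 4573 mm.
Add landings: 4573 + 1461 + 1120 = 7154 mm.

7154 mm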